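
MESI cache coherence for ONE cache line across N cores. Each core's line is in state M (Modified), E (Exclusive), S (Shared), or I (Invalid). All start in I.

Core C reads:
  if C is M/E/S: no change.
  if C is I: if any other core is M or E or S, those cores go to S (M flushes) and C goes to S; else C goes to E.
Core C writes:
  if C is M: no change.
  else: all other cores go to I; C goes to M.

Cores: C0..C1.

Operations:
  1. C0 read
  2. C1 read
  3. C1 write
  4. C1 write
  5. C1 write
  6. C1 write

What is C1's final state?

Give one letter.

Op 1: C0 read [C0 read from I: no other sharers -> C0=E (exclusive)] -> [E,I]
Op 2: C1 read [C1 read from I: others=['C0=E'] -> C1=S, others downsized to S] -> [S,S]
Op 3: C1 write [C1 write: invalidate ['C0=S'] -> C1=M] -> [I,M]
Op 4: C1 write [C1 write: already M (modified), no change] -> [I,M]
Op 5: C1 write [C1 write: already M (modified), no change] -> [I,M]
Op 6: C1 write [C1 write: already M (modified), no change] -> [I,M]

Answer: M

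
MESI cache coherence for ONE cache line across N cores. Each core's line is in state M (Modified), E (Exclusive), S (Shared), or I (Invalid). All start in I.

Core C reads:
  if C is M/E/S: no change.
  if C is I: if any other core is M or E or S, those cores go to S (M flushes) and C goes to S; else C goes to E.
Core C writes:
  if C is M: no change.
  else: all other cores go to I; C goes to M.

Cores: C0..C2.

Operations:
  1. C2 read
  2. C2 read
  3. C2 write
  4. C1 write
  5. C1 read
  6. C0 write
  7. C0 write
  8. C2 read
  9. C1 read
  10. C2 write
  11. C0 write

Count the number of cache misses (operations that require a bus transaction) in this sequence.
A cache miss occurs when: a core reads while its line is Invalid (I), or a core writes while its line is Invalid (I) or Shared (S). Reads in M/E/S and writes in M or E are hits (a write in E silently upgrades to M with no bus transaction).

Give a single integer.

Answer: 7

Derivation:
Op 1: C2 read [C2 read from I: no other sharers -> C2=E (exclusive)] -> [I,I,E] [MISS #1: read from I]
Op 2: C2 read [C2 read: already in E, no change] -> [I,I,E] [hit: read from E]
Op 3: C2 write [C2 write: invalidate none -> C2=M] -> [I,I,M] [hit: write from E is a silent E->M upgrade, no bus transaction]
Op 4: C1 write [C1 write: invalidate ['C2=M'] -> C1=M] -> [I,M,I] [MISS #2: write from I]
Op 5: C1 read [C1 read: already in M, no change] -> [I,M,I] [hit: read from M]
Op 6: C0 write [C0 write: invalidate ['C1=M'] -> C0=M] -> [M,I,I] [MISS #3: write from I]
Op 7: C0 write [C0 write: already M (modified), no change] -> [M,I,I] [hit: write from M]
Op 8: C2 read [C2 read from I: others=['C0=M'] -> C2=S, others downsized to S] -> [S,I,S] [MISS #4: read from I]
Op 9: C1 read [C1 read from I: others=['C0=S', 'C2=S'] -> C1=S, others downsized to S] -> [S,S,S] [MISS #5: read from I]
Op 10: C2 write [C2 write: invalidate ['C0=S', 'C1=S'] -> C2=M] -> [I,I,M] [MISS #6: write from S]
Op 11: C0 write [C0 write: invalidate ['C2=M'] -> C0=M] -> [M,I,I] [MISS #7: write from I]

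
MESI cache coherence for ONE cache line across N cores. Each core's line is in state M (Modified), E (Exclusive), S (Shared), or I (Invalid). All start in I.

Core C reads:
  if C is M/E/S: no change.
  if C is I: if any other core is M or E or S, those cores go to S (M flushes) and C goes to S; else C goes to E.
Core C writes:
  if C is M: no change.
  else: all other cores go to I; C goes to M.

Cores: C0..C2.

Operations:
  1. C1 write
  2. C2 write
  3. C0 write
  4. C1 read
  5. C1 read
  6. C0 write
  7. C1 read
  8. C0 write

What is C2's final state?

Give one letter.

Answer: I

Derivation:
Op 1: C1 write [C1 write: invalidate none -> C1=M] -> [I,M,I]
Op 2: C2 write [C2 write: invalidate ['C1=M'] -> C2=M] -> [I,I,M]
Op 3: C0 write [C0 write: invalidate ['C2=M'] -> C0=M] -> [M,I,I]
Op 4: C1 read [C1 read from I: others=['C0=M'] -> C1=S, others downsized to S] -> [S,S,I]
Op 5: C1 read [C1 read: already in S, no change] -> [S,S,I]
Op 6: C0 write [C0 write: invalidate ['C1=S'] -> C0=M] -> [M,I,I]
Op 7: C1 read [C1 read from I: others=['C0=M'] -> C1=S, others downsized to S] -> [S,S,I]
Op 8: C0 write [C0 write: invalidate ['C1=S'] -> C0=M] -> [M,I,I]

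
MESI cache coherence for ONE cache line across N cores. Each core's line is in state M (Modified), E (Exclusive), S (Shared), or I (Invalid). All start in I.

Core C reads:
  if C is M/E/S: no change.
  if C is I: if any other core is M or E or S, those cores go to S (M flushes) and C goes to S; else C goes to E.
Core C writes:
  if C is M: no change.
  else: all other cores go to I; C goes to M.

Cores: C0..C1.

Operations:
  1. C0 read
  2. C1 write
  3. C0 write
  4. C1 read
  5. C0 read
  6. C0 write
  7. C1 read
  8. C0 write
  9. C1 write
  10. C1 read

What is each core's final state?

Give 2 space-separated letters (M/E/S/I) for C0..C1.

Answer: I M

Derivation:
Op 1: C0 read [C0 read from I: no other sharers -> C0=E (exclusive)] -> [E,I]
Op 2: C1 write [C1 write: invalidate ['C0=E'] -> C1=M] -> [I,M]
Op 3: C0 write [C0 write: invalidate ['C1=M'] -> C0=M] -> [M,I]
Op 4: C1 read [C1 read from I: others=['C0=M'] -> C1=S, others downsized to S] -> [S,S]
Op 5: C0 read [C0 read: already in S, no change] -> [S,S]
Op 6: C0 write [C0 write: invalidate ['C1=S'] -> C0=M] -> [M,I]
Op 7: C1 read [C1 read from I: others=['C0=M'] -> C1=S, others downsized to S] -> [S,S]
Op 8: C0 write [C0 write: invalidate ['C1=S'] -> C0=M] -> [M,I]
Op 9: C1 write [C1 write: invalidate ['C0=M'] -> C1=M] -> [I,M]
Op 10: C1 read [C1 read: already in M, no change] -> [I,M]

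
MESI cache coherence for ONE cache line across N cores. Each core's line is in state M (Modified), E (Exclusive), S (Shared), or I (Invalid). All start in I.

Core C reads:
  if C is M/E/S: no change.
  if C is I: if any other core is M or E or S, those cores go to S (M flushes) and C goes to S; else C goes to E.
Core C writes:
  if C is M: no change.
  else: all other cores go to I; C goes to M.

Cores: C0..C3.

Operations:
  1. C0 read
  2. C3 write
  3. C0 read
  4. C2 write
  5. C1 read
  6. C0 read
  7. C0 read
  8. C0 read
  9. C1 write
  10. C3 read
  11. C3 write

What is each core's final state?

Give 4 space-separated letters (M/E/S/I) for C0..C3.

Answer: I I I M

Derivation:
Op 1: C0 read [C0 read from I: no other sharers -> C0=E (exclusive)] -> [E,I,I,I]
Op 2: C3 write [C3 write: invalidate ['C0=E'] -> C3=M] -> [I,I,I,M]
Op 3: C0 read [C0 read from I: others=['C3=M'] -> C0=S, others downsized to S] -> [S,I,I,S]
Op 4: C2 write [C2 write: invalidate ['C0=S', 'C3=S'] -> C2=M] -> [I,I,M,I]
Op 5: C1 read [C1 read from I: others=['C2=M'] -> C1=S, others downsized to S] -> [I,S,S,I]
Op 6: C0 read [C0 read from I: others=['C1=S', 'C2=S'] -> C0=S, others downsized to S] -> [S,S,S,I]
Op 7: C0 read [C0 read: already in S, no change] -> [S,S,S,I]
Op 8: C0 read [C0 read: already in S, no change] -> [S,S,S,I]
Op 9: C1 write [C1 write: invalidate ['C0=S', 'C2=S'] -> C1=M] -> [I,M,I,I]
Op 10: C3 read [C3 read from I: others=['C1=M'] -> C3=S, others downsized to S] -> [I,S,I,S]
Op 11: C3 write [C3 write: invalidate ['C1=S'] -> C3=M] -> [I,I,I,M]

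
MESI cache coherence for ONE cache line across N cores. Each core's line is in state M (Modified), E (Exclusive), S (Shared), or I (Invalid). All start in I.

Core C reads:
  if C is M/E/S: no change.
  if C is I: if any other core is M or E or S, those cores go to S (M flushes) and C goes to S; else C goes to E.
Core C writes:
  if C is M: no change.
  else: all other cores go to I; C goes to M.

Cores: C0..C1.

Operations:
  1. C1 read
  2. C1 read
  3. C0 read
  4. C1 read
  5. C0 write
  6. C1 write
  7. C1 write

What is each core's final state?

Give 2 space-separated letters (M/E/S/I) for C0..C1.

Answer: I M

Derivation:
Op 1: C1 read [C1 read from I: no other sharers -> C1=E (exclusive)] -> [I,E]
Op 2: C1 read [C1 read: already in E, no change] -> [I,E]
Op 3: C0 read [C0 read from I: others=['C1=E'] -> C0=S, others downsized to S] -> [S,S]
Op 4: C1 read [C1 read: already in S, no change] -> [S,S]
Op 5: C0 write [C0 write: invalidate ['C1=S'] -> C0=M] -> [M,I]
Op 6: C1 write [C1 write: invalidate ['C0=M'] -> C1=M] -> [I,M]
Op 7: C1 write [C1 write: already M (modified), no change] -> [I,M]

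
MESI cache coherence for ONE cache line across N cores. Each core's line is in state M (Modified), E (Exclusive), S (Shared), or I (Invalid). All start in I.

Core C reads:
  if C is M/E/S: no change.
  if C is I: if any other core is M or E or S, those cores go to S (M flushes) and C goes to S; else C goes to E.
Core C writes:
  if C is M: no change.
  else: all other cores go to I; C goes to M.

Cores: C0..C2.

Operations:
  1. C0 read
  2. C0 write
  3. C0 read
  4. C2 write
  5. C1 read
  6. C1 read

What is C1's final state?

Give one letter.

Answer: S

Derivation:
Op 1: C0 read [C0 read from I: no other sharers -> C0=E (exclusive)] -> [E,I,I]
Op 2: C0 write [C0 write: invalidate none -> C0=M] -> [M,I,I]
Op 3: C0 read [C0 read: already in M, no change] -> [M,I,I]
Op 4: C2 write [C2 write: invalidate ['C0=M'] -> C2=M] -> [I,I,M]
Op 5: C1 read [C1 read from I: others=['C2=M'] -> C1=S, others downsized to S] -> [I,S,S]
Op 6: C1 read [C1 read: already in S, no change] -> [I,S,S]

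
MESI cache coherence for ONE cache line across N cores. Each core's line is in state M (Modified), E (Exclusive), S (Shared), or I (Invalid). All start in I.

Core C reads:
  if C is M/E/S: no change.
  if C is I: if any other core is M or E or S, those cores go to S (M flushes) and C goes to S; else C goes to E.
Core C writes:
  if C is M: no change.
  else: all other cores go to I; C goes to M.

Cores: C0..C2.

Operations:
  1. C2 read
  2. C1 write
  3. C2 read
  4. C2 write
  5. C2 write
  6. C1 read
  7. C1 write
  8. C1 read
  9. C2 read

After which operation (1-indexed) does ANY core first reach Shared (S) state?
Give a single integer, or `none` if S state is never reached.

Op 1: C2 read [C2 read from I: no other sharers -> C2=E (exclusive)] -> [I,I,E]
Op 2: C1 write [C1 write: invalidate ['C2=E'] -> C1=M] -> [I,M,I]
Op 3: C2 read [C2 read from I: others=['C1=M'] -> C2=S, others downsized to S] -> [I,S,S]
  -> First S state at op 3; remaining ops need not be traced.

Answer: 3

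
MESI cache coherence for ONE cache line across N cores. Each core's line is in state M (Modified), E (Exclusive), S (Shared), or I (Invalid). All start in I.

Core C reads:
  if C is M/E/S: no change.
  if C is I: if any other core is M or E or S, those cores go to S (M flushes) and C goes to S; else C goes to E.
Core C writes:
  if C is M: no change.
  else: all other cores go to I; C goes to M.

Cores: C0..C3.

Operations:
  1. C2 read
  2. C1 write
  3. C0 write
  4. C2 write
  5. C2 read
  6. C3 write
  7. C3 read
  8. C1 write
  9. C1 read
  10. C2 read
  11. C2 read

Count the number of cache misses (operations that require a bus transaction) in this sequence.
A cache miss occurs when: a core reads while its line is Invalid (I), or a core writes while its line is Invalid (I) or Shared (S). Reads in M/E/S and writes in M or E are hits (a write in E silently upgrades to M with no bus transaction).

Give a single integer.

Op 1: C2 read [C2 read from I: no other sharers -> C2=E (exclusive)] -> [I,I,E,I] [MISS #1: read from I]
Op 2: C1 write [C1 write: invalidate ['C2=E'] -> C1=M] -> [I,M,I,I] [MISS #2: write from I]
Op 3: C0 write [C0 write: invalidate ['C1=M'] -> C0=M] -> [M,I,I,I] [MISS #3: write from I]
Op 4: C2 write [C2 write: invalidate ['C0=M'] -> C2=M] -> [I,I,M,I] [MISS #4: write from I]
Op 5: C2 read [C2 read: already in M, no change] -> [I,I,M,I] [hit: read from M]
Op 6: C3 write [C3 write: invalidate ['C2=M'] -> C3=M] -> [I,I,I,M] [MISS #5: write from I]
Op 7: C3 read [C3 read: already in M, no change] -> [I,I,I,M] [hit: read from M]
Op 8: C1 write [C1 write: invalidate ['C3=M'] -> C1=M] -> [I,M,I,I] [MISS #6: write from I]
Op 9: C1 read [C1 read: already in M, no change] -> [I,M,I,I] [hit: read from M]
Op 10: C2 read [C2 read from I: others=['C1=M'] -> C2=S, others downsized to S] -> [I,S,S,I] [MISS #7: read from I]
Op 11: C2 read [C2 read: already in S, no change] -> [I,S,S,I] [hit: read from S]

Answer: 7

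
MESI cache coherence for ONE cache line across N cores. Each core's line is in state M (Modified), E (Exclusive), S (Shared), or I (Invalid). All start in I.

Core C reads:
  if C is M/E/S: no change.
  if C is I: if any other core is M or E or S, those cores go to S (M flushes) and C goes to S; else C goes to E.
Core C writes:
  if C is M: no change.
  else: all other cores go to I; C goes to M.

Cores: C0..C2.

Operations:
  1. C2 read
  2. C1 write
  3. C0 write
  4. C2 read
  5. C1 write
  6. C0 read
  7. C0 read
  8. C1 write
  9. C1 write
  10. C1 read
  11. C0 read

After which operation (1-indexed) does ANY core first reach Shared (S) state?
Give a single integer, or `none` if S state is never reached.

Op 1: C2 read [C2 read from I: no other sharers -> C2=E (exclusive)] -> [I,I,E]
Op 2: C1 write [C1 write: invalidate ['C2=E'] -> C1=M] -> [I,M,I]
Op 3: C0 write [C0 write: invalidate ['C1=M'] -> C0=M] -> [M,I,I]
Op 4: C2 read [C2 read from I: others=['C0=M'] -> C2=S, others downsized to S] -> [S,I,S]
  -> First S state at op 4; remaining ops need not be traced.

Answer: 4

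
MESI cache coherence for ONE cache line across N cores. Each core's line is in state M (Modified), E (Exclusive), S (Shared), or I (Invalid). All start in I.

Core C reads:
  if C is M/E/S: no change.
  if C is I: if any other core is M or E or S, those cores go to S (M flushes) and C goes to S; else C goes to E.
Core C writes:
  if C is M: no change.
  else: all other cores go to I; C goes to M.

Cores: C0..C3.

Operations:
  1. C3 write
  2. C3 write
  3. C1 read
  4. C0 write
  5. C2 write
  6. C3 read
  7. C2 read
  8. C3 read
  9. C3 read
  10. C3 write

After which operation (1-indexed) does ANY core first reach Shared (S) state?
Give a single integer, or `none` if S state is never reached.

Op 1: C3 write [C3 write: invalidate none -> C3=M] -> [I,I,I,M]
Op 2: C3 write [C3 write: already M (modified), no change] -> [I,I,I,M]
Op 3: C1 read [C1 read from I: others=['C3=M'] -> C1=S, others downsized to S] -> [I,S,I,S]
  -> First S state at op 3; remaining ops need not be traced.

Answer: 3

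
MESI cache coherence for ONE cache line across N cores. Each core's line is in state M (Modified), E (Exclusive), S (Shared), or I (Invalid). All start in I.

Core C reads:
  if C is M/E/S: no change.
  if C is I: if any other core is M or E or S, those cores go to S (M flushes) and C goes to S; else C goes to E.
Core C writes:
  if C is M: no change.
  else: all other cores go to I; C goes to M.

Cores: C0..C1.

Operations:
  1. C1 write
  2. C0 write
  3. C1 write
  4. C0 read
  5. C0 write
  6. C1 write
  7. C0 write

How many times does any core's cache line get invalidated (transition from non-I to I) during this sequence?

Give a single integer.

Op 1: C1 write [C1 write: invalidate none -> C1=M] -> [I,M] (invalidations this op: 0; running total: 0)
Op 2: C0 write [C0 write: invalidate ['C1=M'] -> C0=M] -> [M,I] (invalidations this op: 1; running total: 1)
Op 3: C1 write [C1 write: invalidate ['C0=M'] -> C1=M] -> [I,M] (invalidations this op: 1; running total: 2)
Op 4: C0 read [C0 read from I: others=['C1=M'] -> C0=S, others downsized to S] -> [S,S] (invalidations this op: 0; running total: 2)
Op 5: C0 write [C0 write: invalidate ['C1=S'] -> C0=M] -> [M,I] (invalidations this op: 1; running total: 3)
Op 6: C1 write [C1 write: invalidate ['C0=M'] -> C1=M] -> [I,M] (invalidations this op: 1; running total: 4)
Op 7: C0 write [C0 write: invalidate ['C1=M'] -> C0=M] -> [M,I] (invalidations this op: 1; running total: 5)

Answer: 5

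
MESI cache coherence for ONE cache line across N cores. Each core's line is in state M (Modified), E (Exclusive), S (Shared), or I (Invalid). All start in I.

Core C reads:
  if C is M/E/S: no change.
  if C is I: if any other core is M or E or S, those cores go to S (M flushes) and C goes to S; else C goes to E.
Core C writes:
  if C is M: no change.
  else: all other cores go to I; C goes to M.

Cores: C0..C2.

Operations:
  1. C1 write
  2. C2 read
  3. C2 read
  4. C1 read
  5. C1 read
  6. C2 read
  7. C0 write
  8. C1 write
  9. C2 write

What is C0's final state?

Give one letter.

Op 1: C1 write [C1 write: invalidate none -> C1=M] -> [I,M,I]
Op 2: C2 read [C2 read from I: others=['C1=M'] -> C2=S, others downsized to S] -> [I,S,S]
Op 3: C2 read [C2 read: already in S, no change] -> [I,S,S]
Op 4: C1 read [C1 read: already in S, no change] -> [I,S,S]
Op 5: C1 read [C1 read: already in S, no change] -> [I,S,S]
Op 6: C2 read [C2 read: already in S, no change] -> [I,S,S]
Op 7: C0 write [C0 write: invalidate ['C1=S', 'C2=S'] -> C0=M] -> [M,I,I]
Op 8: C1 write [C1 write: invalidate ['C0=M'] -> C1=M] -> [I,M,I]
Op 9: C2 write [C2 write: invalidate ['C1=M'] -> C2=M] -> [I,I,M]

Answer: I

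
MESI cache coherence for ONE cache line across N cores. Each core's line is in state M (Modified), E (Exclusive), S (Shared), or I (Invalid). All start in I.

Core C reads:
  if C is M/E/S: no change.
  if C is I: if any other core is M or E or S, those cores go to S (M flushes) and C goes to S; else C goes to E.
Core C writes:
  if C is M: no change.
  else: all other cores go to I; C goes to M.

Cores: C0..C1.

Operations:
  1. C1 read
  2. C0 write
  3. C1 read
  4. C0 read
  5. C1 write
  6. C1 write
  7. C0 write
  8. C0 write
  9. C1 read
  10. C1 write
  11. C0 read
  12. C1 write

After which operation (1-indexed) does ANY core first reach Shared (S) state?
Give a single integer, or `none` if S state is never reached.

Op 1: C1 read [C1 read from I: no other sharers -> C1=E (exclusive)] -> [I,E]
Op 2: C0 write [C0 write: invalidate ['C1=E'] -> C0=M] -> [M,I]
Op 3: C1 read [C1 read from I: others=['C0=M'] -> C1=S, others downsized to S] -> [S,S]
  -> First S state at op 3; remaining ops need not be traced.

Answer: 3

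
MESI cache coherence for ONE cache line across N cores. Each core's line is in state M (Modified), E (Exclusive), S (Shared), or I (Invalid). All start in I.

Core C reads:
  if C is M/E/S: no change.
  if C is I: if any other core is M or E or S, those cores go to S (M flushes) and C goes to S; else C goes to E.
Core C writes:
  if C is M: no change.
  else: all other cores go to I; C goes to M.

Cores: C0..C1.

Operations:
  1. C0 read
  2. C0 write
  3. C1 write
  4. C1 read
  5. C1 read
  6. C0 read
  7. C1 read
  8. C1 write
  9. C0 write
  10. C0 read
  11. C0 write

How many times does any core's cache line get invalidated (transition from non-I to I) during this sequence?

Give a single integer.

Answer: 3

Derivation:
Op 1: C0 read [C0 read from I: no other sharers -> C0=E (exclusive)] -> [E,I] (invalidations this op: 0; running total: 0)
Op 2: C0 write [C0 write: invalidate none -> C0=M] -> [M,I] (invalidations this op: 0; running total: 0)
Op 3: C1 write [C1 write: invalidate ['C0=M'] -> C1=M] -> [I,M] (invalidations this op: 1; running total: 1)
Op 4: C1 read [C1 read: already in M, no change] -> [I,M] (invalidations this op: 0; running total: 1)
Op 5: C1 read [C1 read: already in M, no change] -> [I,M] (invalidations this op: 0; running total: 1)
Op 6: C0 read [C0 read from I: others=['C1=M'] -> C0=S, others downsized to S] -> [S,S] (invalidations this op: 0; running total: 1)
Op 7: C1 read [C1 read: already in S, no change] -> [S,S] (invalidations this op: 0; running total: 1)
Op 8: C1 write [C1 write: invalidate ['C0=S'] -> C1=M] -> [I,M] (invalidations this op: 1; running total: 2)
Op 9: C0 write [C0 write: invalidate ['C1=M'] -> C0=M] -> [M,I] (invalidations this op: 1; running total: 3)
Op 10: C0 read [C0 read: already in M, no change] -> [M,I] (invalidations this op: 0; running total: 3)
Op 11: C0 write [C0 write: already M (modified), no change] -> [M,I] (invalidations this op: 0; running total: 3)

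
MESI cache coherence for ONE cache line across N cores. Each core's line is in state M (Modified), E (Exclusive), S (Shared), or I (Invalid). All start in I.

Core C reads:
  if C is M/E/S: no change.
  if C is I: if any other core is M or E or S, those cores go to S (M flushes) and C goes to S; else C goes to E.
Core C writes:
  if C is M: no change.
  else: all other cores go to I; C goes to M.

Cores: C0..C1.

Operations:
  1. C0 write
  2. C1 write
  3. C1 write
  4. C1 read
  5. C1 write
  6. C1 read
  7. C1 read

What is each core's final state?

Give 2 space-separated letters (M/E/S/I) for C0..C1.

Op 1: C0 write [C0 write: invalidate none -> C0=M] -> [M,I]
Op 2: C1 write [C1 write: invalidate ['C0=M'] -> C1=M] -> [I,M]
Op 3: C1 write [C1 write: already M (modified), no change] -> [I,M]
Op 4: C1 read [C1 read: already in M, no change] -> [I,M]
Op 5: C1 write [C1 write: already M (modified), no change] -> [I,M]
Op 6: C1 read [C1 read: already in M, no change] -> [I,M]
Op 7: C1 read [C1 read: already in M, no change] -> [I,M]

Answer: I M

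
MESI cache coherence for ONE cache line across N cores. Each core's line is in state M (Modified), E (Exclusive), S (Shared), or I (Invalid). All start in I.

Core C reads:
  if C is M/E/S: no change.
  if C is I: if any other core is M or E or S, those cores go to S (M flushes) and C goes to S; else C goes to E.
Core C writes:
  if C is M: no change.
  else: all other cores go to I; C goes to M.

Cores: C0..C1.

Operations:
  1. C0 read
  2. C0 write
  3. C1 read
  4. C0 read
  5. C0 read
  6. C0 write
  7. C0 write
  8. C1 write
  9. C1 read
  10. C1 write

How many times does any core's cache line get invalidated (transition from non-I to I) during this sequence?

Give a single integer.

Answer: 2

Derivation:
Op 1: C0 read [C0 read from I: no other sharers -> C0=E (exclusive)] -> [E,I] (invalidations this op: 0; running total: 0)
Op 2: C0 write [C0 write: invalidate none -> C0=M] -> [M,I] (invalidations this op: 0; running total: 0)
Op 3: C1 read [C1 read from I: others=['C0=M'] -> C1=S, others downsized to S] -> [S,S] (invalidations this op: 0; running total: 0)
Op 4: C0 read [C0 read: already in S, no change] -> [S,S] (invalidations this op: 0; running total: 0)
Op 5: C0 read [C0 read: already in S, no change] -> [S,S] (invalidations this op: 0; running total: 0)
Op 6: C0 write [C0 write: invalidate ['C1=S'] -> C0=M] -> [M,I] (invalidations this op: 1; running total: 1)
Op 7: C0 write [C0 write: already M (modified), no change] -> [M,I] (invalidations this op: 0; running total: 1)
Op 8: C1 write [C1 write: invalidate ['C0=M'] -> C1=M] -> [I,M] (invalidations this op: 1; running total: 2)
Op 9: C1 read [C1 read: already in M, no change] -> [I,M] (invalidations this op: 0; running total: 2)
Op 10: C1 write [C1 write: already M (modified), no change] -> [I,M] (invalidations this op: 0; running total: 2)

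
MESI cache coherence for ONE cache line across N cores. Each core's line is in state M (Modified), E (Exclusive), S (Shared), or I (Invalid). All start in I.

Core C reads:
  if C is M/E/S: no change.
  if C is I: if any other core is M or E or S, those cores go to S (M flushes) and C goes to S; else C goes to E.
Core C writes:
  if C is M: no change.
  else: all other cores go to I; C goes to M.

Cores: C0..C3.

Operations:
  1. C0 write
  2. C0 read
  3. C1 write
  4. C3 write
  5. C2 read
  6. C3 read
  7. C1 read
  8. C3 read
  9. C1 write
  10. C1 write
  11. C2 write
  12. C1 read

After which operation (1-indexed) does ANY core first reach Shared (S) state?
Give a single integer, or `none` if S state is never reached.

Answer: 5

Derivation:
Op 1: C0 write [C0 write: invalidate none -> C0=M] -> [M,I,I,I]
Op 2: C0 read [C0 read: already in M, no change] -> [M,I,I,I]
Op 3: C1 write [C1 write: invalidate ['C0=M'] -> C1=M] -> [I,M,I,I]
Op 4: C3 write [C3 write: invalidate ['C1=M'] -> C3=M] -> [I,I,I,M]
Op 5: C2 read [C2 read from I: others=['C3=M'] -> C2=S, others downsized to S] -> [I,I,S,S]
  -> First S state at op 5; remaining ops need not be traced.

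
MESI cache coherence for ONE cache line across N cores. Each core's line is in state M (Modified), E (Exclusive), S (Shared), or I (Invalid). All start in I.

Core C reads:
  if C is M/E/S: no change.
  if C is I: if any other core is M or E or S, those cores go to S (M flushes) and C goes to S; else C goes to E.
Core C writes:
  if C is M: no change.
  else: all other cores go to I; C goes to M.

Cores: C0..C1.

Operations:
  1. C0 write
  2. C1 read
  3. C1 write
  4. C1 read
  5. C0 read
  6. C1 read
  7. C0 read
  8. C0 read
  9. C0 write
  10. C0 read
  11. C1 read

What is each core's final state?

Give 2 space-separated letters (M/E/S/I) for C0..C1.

Answer: S S

Derivation:
Op 1: C0 write [C0 write: invalidate none -> C0=M] -> [M,I]
Op 2: C1 read [C1 read from I: others=['C0=M'] -> C1=S, others downsized to S] -> [S,S]
Op 3: C1 write [C1 write: invalidate ['C0=S'] -> C1=M] -> [I,M]
Op 4: C1 read [C1 read: already in M, no change] -> [I,M]
Op 5: C0 read [C0 read from I: others=['C1=M'] -> C0=S, others downsized to S] -> [S,S]
Op 6: C1 read [C1 read: already in S, no change] -> [S,S]
Op 7: C0 read [C0 read: already in S, no change] -> [S,S]
Op 8: C0 read [C0 read: already in S, no change] -> [S,S]
Op 9: C0 write [C0 write: invalidate ['C1=S'] -> C0=M] -> [M,I]
Op 10: C0 read [C0 read: already in M, no change] -> [M,I]
Op 11: C1 read [C1 read from I: others=['C0=M'] -> C1=S, others downsized to S] -> [S,S]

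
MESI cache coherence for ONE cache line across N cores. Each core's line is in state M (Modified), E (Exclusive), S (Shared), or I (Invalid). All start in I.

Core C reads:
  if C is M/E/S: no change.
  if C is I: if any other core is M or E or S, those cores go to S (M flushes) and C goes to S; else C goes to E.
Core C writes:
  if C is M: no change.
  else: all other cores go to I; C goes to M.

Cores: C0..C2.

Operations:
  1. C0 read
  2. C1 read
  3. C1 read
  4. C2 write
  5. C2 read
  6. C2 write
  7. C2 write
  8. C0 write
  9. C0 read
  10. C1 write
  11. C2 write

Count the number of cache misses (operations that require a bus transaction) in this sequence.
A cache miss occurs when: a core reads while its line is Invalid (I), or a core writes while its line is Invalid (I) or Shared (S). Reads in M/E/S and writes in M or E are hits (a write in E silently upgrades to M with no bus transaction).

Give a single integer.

Op 1: C0 read [C0 read from I: no other sharers -> C0=E (exclusive)] -> [E,I,I] [MISS #1: read from I]
Op 2: C1 read [C1 read from I: others=['C0=E'] -> C1=S, others downsized to S] -> [S,S,I] [MISS #2: read from I]
Op 3: C1 read [C1 read: already in S, no change] -> [S,S,I] [hit: read from S]
Op 4: C2 write [C2 write: invalidate ['C0=S', 'C1=S'] -> C2=M] -> [I,I,M] [MISS #3: write from I]
Op 5: C2 read [C2 read: already in M, no change] -> [I,I,M] [hit: read from M]
Op 6: C2 write [C2 write: already M (modified), no change] -> [I,I,M] [hit: write from M]
Op 7: C2 write [C2 write: already M (modified), no change] -> [I,I,M] [hit: write from M]
Op 8: C0 write [C0 write: invalidate ['C2=M'] -> C0=M] -> [M,I,I] [MISS #4: write from I]
Op 9: C0 read [C0 read: already in M, no change] -> [M,I,I] [hit: read from M]
Op 10: C1 write [C1 write: invalidate ['C0=M'] -> C1=M] -> [I,M,I] [MISS #5: write from I]
Op 11: C2 write [C2 write: invalidate ['C1=M'] -> C2=M] -> [I,I,M] [MISS #6: write from I]

Answer: 6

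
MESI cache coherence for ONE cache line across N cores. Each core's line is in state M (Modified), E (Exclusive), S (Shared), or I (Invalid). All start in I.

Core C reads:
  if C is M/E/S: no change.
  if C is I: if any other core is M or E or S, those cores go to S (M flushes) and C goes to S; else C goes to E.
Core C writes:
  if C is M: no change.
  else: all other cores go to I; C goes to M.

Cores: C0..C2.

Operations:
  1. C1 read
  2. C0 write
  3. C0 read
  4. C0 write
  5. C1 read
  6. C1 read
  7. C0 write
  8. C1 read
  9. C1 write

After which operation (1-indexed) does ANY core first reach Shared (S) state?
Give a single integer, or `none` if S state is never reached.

Answer: 5

Derivation:
Op 1: C1 read [C1 read from I: no other sharers -> C1=E (exclusive)] -> [I,E,I]
Op 2: C0 write [C0 write: invalidate ['C1=E'] -> C0=M] -> [M,I,I]
Op 3: C0 read [C0 read: already in M, no change] -> [M,I,I]
Op 4: C0 write [C0 write: already M (modified), no change] -> [M,I,I]
Op 5: C1 read [C1 read from I: others=['C0=M'] -> C1=S, others downsized to S] -> [S,S,I]
  -> First S state at op 5; remaining ops need not be traced.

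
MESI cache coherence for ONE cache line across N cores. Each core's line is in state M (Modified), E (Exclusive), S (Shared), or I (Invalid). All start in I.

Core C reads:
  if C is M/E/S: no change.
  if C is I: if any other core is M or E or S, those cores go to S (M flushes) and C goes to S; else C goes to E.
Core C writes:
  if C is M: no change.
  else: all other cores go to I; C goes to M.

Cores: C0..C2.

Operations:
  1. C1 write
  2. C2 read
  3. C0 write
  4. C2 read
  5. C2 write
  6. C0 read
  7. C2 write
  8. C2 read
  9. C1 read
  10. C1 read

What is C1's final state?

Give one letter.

Answer: S

Derivation:
Op 1: C1 write [C1 write: invalidate none -> C1=M] -> [I,M,I]
Op 2: C2 read [C2 read from I: others=['C1=M'] -> C2=S, others downsized to S] -> [I,S,S]
Op 3: C0 write [C0 write: invalidate ['C1=S', 'C2=S'] -> C0=M] -> [M,I,I]
Op 4: C2 read [C2 read from I: others=['C0=M'] -> C2=S, others downsized to S] -> [S,I,S]
Op 5: C2 write [C2 write: invalidate ['C0=S'] -> C2=M] -> [I,I,M]
Op 6: C0 read [C0 read from I: others=['C2=M'] -> C0=S, others downsized to S] -> [S,I,S]
Op 7: C2 write [C2 write: invalidate ['C0=S'] -> C2=M] -> [I,I,M]
Op 8: C2 read [C2 read: already in M, no change] -> [I,I,M]
Op 9: C1 read [C1 read from I: others=['C2=M'] -> C1=S, others downsized to S] -> [I,S,S]
Op 10: C1 read [C1 read: already in S, no change] -> [I,S,S]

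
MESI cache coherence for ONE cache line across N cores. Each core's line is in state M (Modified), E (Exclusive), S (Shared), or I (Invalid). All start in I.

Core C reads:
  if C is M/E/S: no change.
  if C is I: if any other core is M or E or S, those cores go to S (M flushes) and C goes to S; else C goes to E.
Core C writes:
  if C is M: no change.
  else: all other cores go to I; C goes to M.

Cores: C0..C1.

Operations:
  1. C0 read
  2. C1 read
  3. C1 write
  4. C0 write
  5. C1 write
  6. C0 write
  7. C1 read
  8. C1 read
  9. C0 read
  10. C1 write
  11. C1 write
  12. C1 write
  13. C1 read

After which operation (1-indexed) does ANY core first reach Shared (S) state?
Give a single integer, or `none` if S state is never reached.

Op 1: C0 read [C0 read from I: no other sharers -> C0=E (exclusive)] -> [E,I]
Op 2: C1 read [C1 read from I: others=['C0=E'] -> C1=S, others downsized to S] -> [S,S]
  -> First S state at op 2; remaining ops need not be traced.

Answer: 2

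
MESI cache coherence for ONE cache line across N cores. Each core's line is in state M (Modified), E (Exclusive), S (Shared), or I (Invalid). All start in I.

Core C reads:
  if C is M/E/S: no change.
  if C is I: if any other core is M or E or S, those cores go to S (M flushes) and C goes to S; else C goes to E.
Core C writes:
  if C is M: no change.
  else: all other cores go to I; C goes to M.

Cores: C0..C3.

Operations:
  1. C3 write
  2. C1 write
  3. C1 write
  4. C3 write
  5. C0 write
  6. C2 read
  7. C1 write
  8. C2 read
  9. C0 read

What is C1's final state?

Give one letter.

Answer: S

Derivation:
Op 1: C3 write [C3 write: invalidate none -> C3=M] -> [I,I,I,M]
Op 2: C1 write [C1 write: invalidate ['C3=M'] -> C1=M] -> [I,M,I,I]
Op 3: C1 write [C1 write: already M (modified), no change] -> [I,M,I,I]
Op 4: C3 write [C3 write: invalidate ['C1=M'] -> C3=M] -> [I,I,I,M]
Op 5: C0 write [C0 write: invalidate ['C3=M'] -> C0=M] -> [M,I,I,I]
Op 6: C2 read [C2 read from I: others=['C0=M'] -> C2=S, others downsized to S] -> [S,I,S,I]
Op 7: C1 write [C1 write: invalidate ['C0=S', 'C2=S'] -> C1=M] -> [I,M,I,I]
Op 8: C2 read [C2 read from I: others=['C1=M'] -> C2=S, others downsized to S] -> [I,S,S,I]
Op 9: C0 read [C0 read from I: others=['C1=S', 'C2=S'] -> C0=S, others downsized to S] -> [S,S,S,I]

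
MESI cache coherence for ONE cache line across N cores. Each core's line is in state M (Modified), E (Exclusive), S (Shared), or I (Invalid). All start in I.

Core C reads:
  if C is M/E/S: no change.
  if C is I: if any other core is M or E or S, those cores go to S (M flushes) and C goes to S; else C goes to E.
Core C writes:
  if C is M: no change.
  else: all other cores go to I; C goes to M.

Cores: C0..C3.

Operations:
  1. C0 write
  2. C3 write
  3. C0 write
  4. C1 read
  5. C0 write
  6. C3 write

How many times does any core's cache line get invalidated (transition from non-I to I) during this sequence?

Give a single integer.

Answer: 4

Derivation:
Op 1: C0 write [C0 write: invalidate none -> C0=M] -> [M,I,I,I] (invalidations this op: 0; running total: 0)
Op 2: C3 write [C3 write: invalidate ['C0=M'] -> C3=M] -> [I,I,I,M] (invalidations this op: 1; running total: 1)
Op 3: C0 write [C0 write: invalidate ['C3=M'] -> C0=M] -> [M,I,I,I] (invalidations this op: 1; running total: 2)
Op 4: C1 read [C1 read from I: others=['C0=M'] -> C1=S, others downsized to S] -> [S,S,I,I] (invalidations this op: 0; running total: 2)
Op 5: C0 write [C0 write: invalidate ['C1=S'] -> C0=M] -> [M,I,I,I] (invalidations this op: 1; running total: 3)
Op 6: C3 write [C3 write: invalidate ['C0=M'] -> C3=M] -> [I,I,I,M] (invalidations this op: 1; running total: 4)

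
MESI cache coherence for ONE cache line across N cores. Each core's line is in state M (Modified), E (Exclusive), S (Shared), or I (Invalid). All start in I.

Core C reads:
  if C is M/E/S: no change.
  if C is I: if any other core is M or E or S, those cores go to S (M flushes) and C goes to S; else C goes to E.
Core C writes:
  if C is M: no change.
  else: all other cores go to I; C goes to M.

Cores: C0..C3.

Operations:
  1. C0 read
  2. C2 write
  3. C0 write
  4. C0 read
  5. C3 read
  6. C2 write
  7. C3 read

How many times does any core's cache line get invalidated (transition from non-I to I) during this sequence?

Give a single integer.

Op 1: C0 read [C0 read from I: no other sharers -> C0=E (exclusive)] -> [E,I,I,I] (invalidations this op: 0; running total: 0)
Op 2: C2 write [C2 write: invalidate ['C0=E'] -> C2=M] -> [I,I,M,I] (invalidations this op: 1; running total: 1)
Op 3: C0 write [C0 write: invalidate ['C2=M'] -> C0=M] -> [M,I,I,I] (invalidations this op: 1; running total: 2)
Op 4: C0 read [C0 read: already in M, no change] -> [M,I,I,I] (invalidations this op: 0; running total: 2)
Op 5: C3 read [C3 read from I: others=['C0=M'] -> C3=S, others downsized to S] -> [S,I,I,S] (invalidations this op: 0; running total: 2)
Op 6: C2 write [C2 write: invalidate ['C0=S', 'C3=S'] -> C2=M] -> [I,I,M,I] (invalidations this op: 2; running total: 4)
Op 7: C3 read [C3 read from I: others=['C2=M'] -> C3=S, others downsized to S] -> [I,I,S,S] (invalidations this op: 0; running total: 4)

Answer: 4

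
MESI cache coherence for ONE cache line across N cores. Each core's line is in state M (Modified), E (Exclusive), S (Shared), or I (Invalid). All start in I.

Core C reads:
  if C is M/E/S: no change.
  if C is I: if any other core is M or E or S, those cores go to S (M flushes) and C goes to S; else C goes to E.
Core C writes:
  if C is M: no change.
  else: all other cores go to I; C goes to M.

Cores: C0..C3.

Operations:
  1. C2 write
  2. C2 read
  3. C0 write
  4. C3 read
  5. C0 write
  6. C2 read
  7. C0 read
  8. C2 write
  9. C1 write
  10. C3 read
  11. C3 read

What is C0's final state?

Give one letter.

Op 1: C2 write [C2 write: invalidate none -> C2=M] -> [I,I,M,I]
Op 2: C2 read [C2 read: already in M, no change] -> [I,I,M,I]
Op 3: C0 write [C0 write: invalidate ['C2=M'] -> C0=M] -> [M,I,I,I]
Op 4: C3 read [C3 read from I: others=['C0=M'] -> C3=S, others downsized to S] -> [S,I,I,S]
Op 5: C0 write [C0 write: invalidate ['C3=S'] -> C0=M] -> [M,I,I,I]
Op 6: C2 read [C2 read from I: others=['C0=M'] -> C2=S, others downsized to S] -> [S,I,S,I]
Op 7: C0 read [C0 read: already in S, no change] -> [S,I,S,I]
Op 8: C2 write [C2 write: invalidate ['C0=S'] -> C2=M] -> [I,I,M,I]
Op 9: C1 write [C1 write: invalidate ['C2=M'] -> C1=M] -> [I,M,I,I]
Op 10: C3 read [C3 read from I: others=['C1=M'] -> C3=S, others downsized to S] -> [I,S,I,S]
Op 11: C3 read [C3 read: already in S, no change] -> [I,S,I,S]

Answer: I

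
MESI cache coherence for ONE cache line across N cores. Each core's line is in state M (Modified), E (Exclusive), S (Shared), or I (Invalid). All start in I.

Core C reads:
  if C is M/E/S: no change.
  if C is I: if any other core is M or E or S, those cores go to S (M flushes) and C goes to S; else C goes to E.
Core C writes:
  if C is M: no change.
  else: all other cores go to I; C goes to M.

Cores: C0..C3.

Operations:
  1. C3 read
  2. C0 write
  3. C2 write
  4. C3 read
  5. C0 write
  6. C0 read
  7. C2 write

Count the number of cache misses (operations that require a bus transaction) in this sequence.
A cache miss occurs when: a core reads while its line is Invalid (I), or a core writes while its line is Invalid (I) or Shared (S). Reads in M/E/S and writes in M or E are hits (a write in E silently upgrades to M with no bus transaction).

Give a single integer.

Op 1: C3 read [C3 read from I: no other sharers -> C3=E (exclusive)] -> [I,I,I,E] [MISS #1: read from I]
Op 2: C0 write [C0 write: invalidate ['C3=E'] -> C0=M] -> [M,I,I,I] [MISS #2: write from I]
Op 3: C2 write [C2 write: invalidate ['C0=M'] -> C2=M] -> [I,I,M,I] [MISS #3: write from I]
Op 4: C3 read [C3 read from I: others=['C2=M'] -> C3=S, others downsized to S] -> [I,I,S,S] [MISS #4: read from I]
Op 5: C0 write [C0 write: invalidate ['C2=S', 'C3=S'] -> C0=M] -> [M,I,I,I] [MISS #5: write from I]
Op 6: C0 read [C0 read: already in M, no change] -> [M,I,I,I] [hit: read from M]
Op 7: C2 write [C2 write: invalidate ['C0=M'] -> C2=M] -> [I,I,M,I] [MISS #6: write from I]

Answer: 6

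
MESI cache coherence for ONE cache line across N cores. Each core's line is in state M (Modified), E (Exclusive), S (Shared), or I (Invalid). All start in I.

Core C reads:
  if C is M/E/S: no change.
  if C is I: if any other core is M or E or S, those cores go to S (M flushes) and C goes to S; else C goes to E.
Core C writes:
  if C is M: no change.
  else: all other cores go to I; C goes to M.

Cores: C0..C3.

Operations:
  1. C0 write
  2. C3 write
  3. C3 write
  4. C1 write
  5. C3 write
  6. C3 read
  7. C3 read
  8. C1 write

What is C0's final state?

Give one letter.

Op 1: C0 write [C0 write: invalidate none -> C0=M] -> [M,I,I,I]
Op 2: C3 write [C3 write: invalidate ['C0=M'] -> C3=M] -> [I,I,I,M]
Op 3: C3 write [C3 write: already M (modified), no change] -> [I,I,I,M]
Op 4: C1 write [C1 write: invalidate ['C3=M'] -> C1=M] -> [I,M,I,I]
Op 5: C3 write [C3 write: invalidate ['C1=M'] -> C3=M] -> [I,I,I,M]
Op 6: C3 read [C3 read: already in M, no change] -> [I,I,I,M]
Op 7: C3 read [C3 read: already in M, no change] -> [I,I,I,M]
Op 8: C1 write [C1 write: invalidate ['C3=M'] -> C1=M] -> [I,M,I,I]

Answer: I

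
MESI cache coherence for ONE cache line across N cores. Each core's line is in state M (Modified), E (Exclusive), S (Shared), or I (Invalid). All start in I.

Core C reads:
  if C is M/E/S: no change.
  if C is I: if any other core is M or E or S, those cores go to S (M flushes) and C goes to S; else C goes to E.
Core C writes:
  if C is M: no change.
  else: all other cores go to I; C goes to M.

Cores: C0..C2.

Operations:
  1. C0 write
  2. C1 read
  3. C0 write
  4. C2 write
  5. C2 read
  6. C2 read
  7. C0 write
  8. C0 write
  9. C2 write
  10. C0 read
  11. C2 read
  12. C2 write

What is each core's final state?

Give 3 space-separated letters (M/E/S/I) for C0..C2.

Op 1: C0 write [C0 write: invalidate none -> C0=M] -> [M,I,I]
Op 2: C1 read [C1 read from I: others=['C0=M'] -> C1=S, others downsized to S] -> [S,S,I]
Op 3: C0 write [C0 write: invalidate ['C1=S'] -> C0=M] -> [M,I,I]
Op 4: C2 write [C2 write: invalidate ['C0=M'] -> C2=M] -> [I,I,M]
Op 5: C2 read [C2 read: already in M, no change] -> [I,I,M]
Op 6: C2 read [C2 read: already in M, no change] -> [I,I,M]
Op 7: C0 write [C0 write: invalidate ['C2=M'] -> C0=M] -> [M,I,I]
Op 8: C0 write [C0 write: already M (modified), no change] -> [M,I,I]
Op 9: C2 write [C2 write: invalidate ['C0=M'] -> C2=M] -> [I,I,M]
Op 10: C0 read [C0 read from I: others=['C2=M'] -> C0=S, others downsized to S] -> [S,I,S]
Op 11: C2 read [C2 read: already in S, no change] -> [S,I,S]
Op 12: C2 write [C2 write: invalidate ['C0=S'] -> C2=M] -> [I,I,M]

Answer: I I M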